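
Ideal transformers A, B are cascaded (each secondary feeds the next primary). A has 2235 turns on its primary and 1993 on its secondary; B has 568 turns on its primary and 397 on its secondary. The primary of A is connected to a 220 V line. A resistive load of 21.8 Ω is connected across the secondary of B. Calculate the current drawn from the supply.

I_supply ≈ 3.92 A

After A: V = 220.00 × 1993/2235 = 196.18 V.
After B: V = 196.18 × 397/568 = 137.12 V.
I_load = 137.12/21.8 = 6.2898 A, so P_out = 137.12 × 6.2898 = 862.45 W.
All ideal ⇒ P_in = P_out, so I_supply = 862.45/220 = 3.92 A.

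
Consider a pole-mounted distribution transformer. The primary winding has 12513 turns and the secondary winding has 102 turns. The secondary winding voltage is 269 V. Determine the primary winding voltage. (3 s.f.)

V_p/V_s = N_p/N_s, so V_p = 269 × 12513/102 = 33000 V.

V_p ≈ 33000 V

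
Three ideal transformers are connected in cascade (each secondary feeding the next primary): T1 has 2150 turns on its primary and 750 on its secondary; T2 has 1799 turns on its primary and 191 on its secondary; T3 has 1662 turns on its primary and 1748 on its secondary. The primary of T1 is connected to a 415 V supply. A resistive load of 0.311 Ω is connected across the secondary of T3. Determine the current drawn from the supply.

After T1: V = 415.00 × 750/2150 = 144.77 V.
After T2: V = 144.77 × 191/1799 = 15.370 V.
After T3: V = 15.370 × 1748/1662 = 16.165 V.
I_load = 16.165/0.311 = 51.978 A, so P_out = 16.165 × 51.978 = 840.25 W.
All ideal ⇒ P_in = P_out, so I_supply = 840.25/415 = 2.02 A.

I_supply ≈ 2.02 A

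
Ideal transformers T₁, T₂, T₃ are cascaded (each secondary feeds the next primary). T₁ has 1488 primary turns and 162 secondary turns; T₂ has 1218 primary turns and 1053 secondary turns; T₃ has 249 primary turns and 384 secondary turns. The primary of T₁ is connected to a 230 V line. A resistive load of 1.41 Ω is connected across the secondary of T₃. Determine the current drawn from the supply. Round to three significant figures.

I_supply ≈ 3.44 A

Secondary of T₁: V = 230.00 × 162/1488 = 25.040 V.
Secondary of T₂: V = 25.040 × 1053/1218 = 21.648 V.
Secondary of T₃: V = 21.648 × 384/249 = 33.385 V.
I_load = 33.385/1.41 = 23.677 A, so P_out = 33.385 × 23.677 = 790.47 W.
All ideal ⇒ P_in = P_out, so I_supply = 790.47/230 = 3.44 A.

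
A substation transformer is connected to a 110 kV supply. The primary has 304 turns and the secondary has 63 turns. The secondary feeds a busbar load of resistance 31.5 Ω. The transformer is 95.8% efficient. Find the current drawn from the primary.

V_s = 110000 × 63/304 = 22796 V.
I_s = V_s/R = 22796/31.5 = 723.68 A.
P_out = V_s I_s = 22796 × 723.68 = 1.6497×10^7 W.
P_in = P_out/η = 1.6497×10^7/0.958 = 1.7220×10^7 W.
I_p = P_in/V_p = 1.7220×10^7/110000 = 157 A.

I_p ≈ 157 A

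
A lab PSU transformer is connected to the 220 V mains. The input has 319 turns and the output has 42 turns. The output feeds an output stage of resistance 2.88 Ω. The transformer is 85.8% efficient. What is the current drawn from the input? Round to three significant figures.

I_in ≈ 1.54 A

V_out = 220 × 42/319 = 28.966 V.
I_out = V_out/R = 28.966/2.88 = 10.057 A.
P_out = V_out I_out = 28.966 × 10.057 = 291.32 W.
P_in = P_out/η = 291.32/0.858 = 339.53 W.
I_in = P_in/V_in = 339.53/220 = 1.54 A.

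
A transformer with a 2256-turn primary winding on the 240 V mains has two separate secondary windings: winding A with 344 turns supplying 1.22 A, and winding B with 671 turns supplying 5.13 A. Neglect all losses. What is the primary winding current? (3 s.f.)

I_p ≈ 1.71 A

V_A = 240 × 344/2256 = 36.596 V; V_B = 240 × 671/2256 = 71.383 V.
P_out = V_A I_A + V_B I_B = 36.596×1.22 + 71.383×5.13 = 44.647 + 366.19 = 410.84 W.
Ideal ⇒ P_in = P_out, so I_p = P_out/V_p = 410.84/240 = 1.71 A.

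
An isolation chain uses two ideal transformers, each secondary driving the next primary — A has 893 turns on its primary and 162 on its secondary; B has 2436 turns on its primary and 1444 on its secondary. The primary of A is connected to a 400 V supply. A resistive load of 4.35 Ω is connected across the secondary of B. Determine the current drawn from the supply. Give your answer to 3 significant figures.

Secondary of A: V = 400.00 × 162/893 = 72.564 V.
Secondary of B: V = 72.564 × 1444/2436 = 43.014 V.
I_load = 43.014/4.35 = 9.8884 A, so P_out = 43.014 × 9.8884 = 425.34 W.
All ideal ⇒ P_in = P_out, so I_supply = 425.34/400 = 1.06 A.

I_supply ≈ 1.06 A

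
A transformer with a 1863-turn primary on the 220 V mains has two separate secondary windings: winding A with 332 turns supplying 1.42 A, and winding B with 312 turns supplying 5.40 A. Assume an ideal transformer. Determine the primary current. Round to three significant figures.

V_A = 220 × 332/1863 = 39.206 V; V_B = 220 × 312/1863 = 36.844 V.
P_out = V_A I_A + V_B I_B = 39.206×1.42 + 36.844×5.40 = 55.672 + 198.96 = 254.63 W.
Ideal ⇒ P_in = P_out, so I_p = P_out/V_p = 254.63/220 = 1.16 A.

I_p ≈ 1.16 A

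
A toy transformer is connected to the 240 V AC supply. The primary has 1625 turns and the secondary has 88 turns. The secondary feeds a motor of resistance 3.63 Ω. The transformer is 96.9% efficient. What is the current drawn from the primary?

V_s = 240 × 88/1625 = 12.997 V.
I_s = V_s/R = 12.997/3.63 = 3.5804 A.
P_out = V_s I_s = 12.997 × 3.5804 = 46.534 W.
P_in = P_out/η = 46.534/0.969 = 48.023 W.
I_p = P_in/V_p = 48.023/240 = 0.200 A.

I_p ≈ 0.200 A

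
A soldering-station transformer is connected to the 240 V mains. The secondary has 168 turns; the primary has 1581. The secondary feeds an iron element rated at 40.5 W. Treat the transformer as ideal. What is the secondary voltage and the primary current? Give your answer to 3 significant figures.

V_s ≈ 25.5 V, I_p ≈ 0.169 A

V_s = V_p × N_s/N_p = 240 × 168/1581 = 25.503 V.
I_s = P/V_s = 40.5/25.503 = 1.5881 A.
I_p = I_s × N_s/N_p = 1.5881 × 168/1581 = 0.169 A.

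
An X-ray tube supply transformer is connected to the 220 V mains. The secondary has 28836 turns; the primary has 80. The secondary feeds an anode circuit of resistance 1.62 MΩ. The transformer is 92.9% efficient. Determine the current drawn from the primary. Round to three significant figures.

V_s = 220 × 28836/80 = 79299 V.
I_s = V_s/R = 79299/(1.62×10^6) = 0.048950 A.
P_out = V_s I_s = 79299 × 0.048950 = 3881.7 W.
P_in = P_out/η = 3881.7/0.929 = 4178.3 W.
I_p = P_in/V_p = 4178.3/220 = 19.0 A.

I_p ≈ 19.0 A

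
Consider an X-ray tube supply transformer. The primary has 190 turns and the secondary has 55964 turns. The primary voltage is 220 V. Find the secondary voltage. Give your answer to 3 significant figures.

V_s ≈ 64800 V

V_s/V_p = N_s/N_p, so V_s = 220 × 55964/190 = 64800 V.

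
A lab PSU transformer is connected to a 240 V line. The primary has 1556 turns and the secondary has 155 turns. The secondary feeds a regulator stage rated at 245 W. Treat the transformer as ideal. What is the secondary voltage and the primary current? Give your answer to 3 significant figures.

V_s = V_p × N_s/N_p = 240 × 155/1556 = 23.907 V.
I_s = P/V_s = 245/23.907 = 10.248 A.
I_p = I_s × N_s/N_p = 10.248 × 155/1556 = 1.02 A.

V_s ≈ 23.9 V, I_p ≈ 1.02 A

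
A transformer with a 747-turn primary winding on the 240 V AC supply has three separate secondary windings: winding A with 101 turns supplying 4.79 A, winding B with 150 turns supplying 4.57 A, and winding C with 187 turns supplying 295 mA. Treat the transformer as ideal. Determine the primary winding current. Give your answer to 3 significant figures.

V_A = 240 × 101/747 = 32.450 V; V_B = 240 × 150/747 = 48.193 V; V_C = 240 × 187/747 = 60.080 V.
P_out = V_A I_A + V_B I_B + V_C I_C = 32.450×4.79 + 48.193×4.57 + 60.080×0.295 = 155.43 + 220.24 + 17.724 = 393.40 W.
Ideal ⇒ P_in = P_out, so I_p = P_out/V_p = 393.40/240 = 1.64 A.

I_p ≈ 1.64 A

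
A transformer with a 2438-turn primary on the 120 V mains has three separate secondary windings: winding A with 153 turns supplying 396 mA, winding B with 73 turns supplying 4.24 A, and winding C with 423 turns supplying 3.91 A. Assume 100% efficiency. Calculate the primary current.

I_p ≈ 0.830 A

V_A = 120 × 153/2438 = 7.5308 V; V_B = 120 × 73/2438 = 3.5931 V; V_C = 120 × 423/2438 = 20.820 V.
P_out = V_A I_A + V_B I_B + V_C I_C = 7.5308×0.396 + 3.5931×4.24 + 20.820×3.91 = 2.9822 + 15.235 + 81.408 = 99.625 W.
Ideal ⇒ P_in = P_out, so I_p = P_out/V_p = 99.625/120 = 0.830 A.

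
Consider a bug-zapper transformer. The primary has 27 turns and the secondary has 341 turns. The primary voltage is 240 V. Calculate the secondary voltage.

V_s ≈ 3030 V

V_s/V_p = N_s/N_p, so V_s = 240 × 341/27 = 3030 V.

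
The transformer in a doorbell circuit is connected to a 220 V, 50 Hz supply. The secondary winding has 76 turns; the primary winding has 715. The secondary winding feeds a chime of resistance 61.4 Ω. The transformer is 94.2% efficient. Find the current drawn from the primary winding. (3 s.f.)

V_s = 220 × 76/715 = 23.385 V.
I_s = V_s/R = 23.385/61.4 = 0.38086 A.
P_out = V_s I_s = 23.385 × 0.38086 = 8.9062 W.
P_in = P_out/η = 8.9062/0.942 = 9.4546 W.
I_p = P_in/V_p = 9.4546/220 = 0.0430 A.

I_p ≈ 0.0430 A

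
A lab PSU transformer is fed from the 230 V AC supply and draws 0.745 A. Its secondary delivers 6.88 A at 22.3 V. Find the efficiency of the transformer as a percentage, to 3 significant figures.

P_in = 230 × 0.745 = 171.350 W.
P_out = 22.3 × 6.88 = 153.424 W.
η = P_out/P_in = 153.424/171.350 = 0.895.

η ≈ 89.5%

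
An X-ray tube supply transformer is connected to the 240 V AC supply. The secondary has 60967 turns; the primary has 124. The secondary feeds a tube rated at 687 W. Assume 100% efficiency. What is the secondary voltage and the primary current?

V_s = V_p × N_s/N_p = 240 × 60967/124 = 118000 V.
I_s = P/V_s = 687/118000 = 0.0058220 A.
I_p = I_s × N_s/N_p = 0.0058220 × 60967/124 = 2.86 A.

V_s ≈ 118000 V, I_p ≈ 2.86 A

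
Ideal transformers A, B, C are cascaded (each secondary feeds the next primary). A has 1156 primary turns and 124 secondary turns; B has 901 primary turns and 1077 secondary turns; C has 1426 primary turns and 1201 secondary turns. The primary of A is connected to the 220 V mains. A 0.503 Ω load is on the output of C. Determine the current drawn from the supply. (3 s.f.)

After A: V = 220.00 × 124/1156 = 23.599 V.
After B: V = 23.599 × 1077/901 = 28.208 V.
After C: V = 28.208 × 1201/1426 = 23.758 V.
I_load = 23.758/0.503 = 47.232 A, so P_out = 23.758 × 47.232 = 1122.1 W.
All ideal ⇒ P_in = P_out, so I_supply = 1122.1/220 = 5.10 A.

I_supply ≈ 5.10 A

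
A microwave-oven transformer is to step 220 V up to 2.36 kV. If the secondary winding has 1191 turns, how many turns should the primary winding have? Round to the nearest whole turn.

N_p/N_s = V_p/V_s, so N_p = 1191 × 220/2360 = 111.0 ≈ 111 turns.

N_p = 111 turns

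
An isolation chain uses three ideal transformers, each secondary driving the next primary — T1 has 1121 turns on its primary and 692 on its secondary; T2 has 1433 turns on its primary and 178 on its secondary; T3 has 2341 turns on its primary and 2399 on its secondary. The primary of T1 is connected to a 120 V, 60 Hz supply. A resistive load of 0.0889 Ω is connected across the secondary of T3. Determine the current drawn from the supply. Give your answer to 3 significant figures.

I_supply ≈ 8.33 A

Secondary of T1: V = 120.00 × 692/1121 = 74.077 V.
Secondary of T2: V = 74.077 × 178/1433 = 9.2014 V.
Secondary of T3: V = 9.2014 × 2399/2341 = 9.4294 V.
I_load = 9.4294/0.0889 = 106.07 A, so P_out = 9.4294 × 106.07 = 1000.2 W.
All ideal ⇒ P_in = P_out, so I_supply = 1000.2/120 = 8.33 A.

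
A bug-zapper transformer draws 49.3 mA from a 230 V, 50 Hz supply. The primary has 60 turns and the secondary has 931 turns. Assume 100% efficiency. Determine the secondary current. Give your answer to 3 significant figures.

I_s/I_p = N_p/N_s, so I_s = 0.0493 × 60/931 = 0.00318 A.

I_s ≈ 0.00318 A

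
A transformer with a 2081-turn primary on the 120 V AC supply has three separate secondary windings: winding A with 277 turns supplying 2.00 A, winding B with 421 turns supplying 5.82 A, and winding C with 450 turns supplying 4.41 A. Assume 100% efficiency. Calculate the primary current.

V_A = 120 × 277/2081 = 15.973 V; V_B = 120 × 421/2081 = 24.277 V; V_C = 120 × 450/2081 = 25.949 V.
P_out = V_A I_A + V_B I_B + V_C I_C = 15.973×2.00 + 24.277×5.82 + 25.949×4.41 = 31.946 + 141.29 + 114.44 = 287.67 W.
Ideal ⇒ P_in = P_out, so I_p = P_out/V_p = 287.67/120 = 2.40 A.

I_p ≈ 2.40 A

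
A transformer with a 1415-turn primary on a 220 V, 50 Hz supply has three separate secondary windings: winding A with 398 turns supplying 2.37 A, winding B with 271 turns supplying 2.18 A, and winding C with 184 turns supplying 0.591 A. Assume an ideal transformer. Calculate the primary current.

V_A = 220 × 398/1415 = 61.880 V; V_B = 220 × 271/1415 = 42.134 V; V_C = 220 × 184/1415 = 28.608 V.
P_out = V_A I_A + V_B I_B + V_C I_C = 61.880×2.37 + 42.134×2.18 + 28.608×0.591 = 146.66 + 91.853 + 16.907 = 255.42 W.
Ideal ⇒ P_in = P_out, so I_p = P_out/V_p = 255.42/220 = 1.16 A.

I_p ≈ 1.16 A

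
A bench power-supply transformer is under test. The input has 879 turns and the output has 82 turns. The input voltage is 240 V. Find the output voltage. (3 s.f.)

V_out/V_in = N_out/N_in, so V_out = 240 × 82/879 = 22.4 V.

V_out ≈ 22.4 V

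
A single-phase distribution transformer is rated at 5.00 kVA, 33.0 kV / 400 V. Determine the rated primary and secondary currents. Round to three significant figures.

I_p ≈ 0.152 A, I_s ≈ 12.5 A

I_p = S/V_p = 5000/33000 = 0.152 A.
I_s = S/V_s = 5000/400 = 12.5 A.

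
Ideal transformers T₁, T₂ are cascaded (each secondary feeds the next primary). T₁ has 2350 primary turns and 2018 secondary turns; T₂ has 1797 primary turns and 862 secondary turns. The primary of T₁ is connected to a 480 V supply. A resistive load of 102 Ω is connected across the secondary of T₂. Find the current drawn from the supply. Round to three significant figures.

After T₁: V = 480.00 × 2018/2350 = 412.19 V.
After T₂: V = 412.19 × 862/1797 = 197.72 V.
I_load = 197.72/102 = 1.9384 A, so P_out = 197.72 × 1.9384 = 383.27 W.
All ideal ⇒ P_in = P_out, so I_supply = 383.27/480 = 0.798 A.

I_supply ≈ 0.798 A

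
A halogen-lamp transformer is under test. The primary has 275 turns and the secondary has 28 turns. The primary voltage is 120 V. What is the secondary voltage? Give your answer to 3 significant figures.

V_s/V_p = N_s/N_p, so V_s = 120 × 28/275 = 12.2 V.

V_s ≈ 12.2 V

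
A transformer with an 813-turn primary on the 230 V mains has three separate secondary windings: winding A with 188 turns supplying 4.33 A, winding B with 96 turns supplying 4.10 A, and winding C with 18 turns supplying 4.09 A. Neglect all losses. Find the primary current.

I_p ≈ 1.58 A

V_A = 230 × 188/813 = 53.186 V; V_B = 230 × 96/813 = 27.159 V; V_C = 230 × 18/813 = 5.0923 V.
P_out = V_A I_A + V_B I_B + V_C I_C = 53.186×4.33 + 27.159×4.10 + 5.0923×4.09 = 230.29 + 111.35 + 20.827 = 362.47 W.
Ideal ⇒ P_in = P_out, so I_p = P_out/V_p = 362.47/230 = 1.58 A.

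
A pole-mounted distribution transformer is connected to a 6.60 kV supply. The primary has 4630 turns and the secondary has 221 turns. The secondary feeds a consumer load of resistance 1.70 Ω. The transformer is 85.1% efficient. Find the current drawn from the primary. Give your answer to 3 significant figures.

I_p ≈ 10.4 A

V_s = 6600 × 221/4630 = 315.03 V.
I_s = V_s/R = 315.03/1.70 = 185.31 A.
P_out = V_s I_s = 315.03 × 185.31 = 58380 W.
P_in = P_out/η = 58380/0.851 = 68601 W.
I_p = P_in/V_p = 68601/6600 = 10.4 A.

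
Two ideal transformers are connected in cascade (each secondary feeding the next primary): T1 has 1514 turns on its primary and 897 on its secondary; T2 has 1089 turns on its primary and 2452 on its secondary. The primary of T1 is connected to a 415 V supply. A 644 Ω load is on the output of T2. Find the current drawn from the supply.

I_supply ≈ 1.15 A

After T1: V = 415.00 × 897/1514 = 245.88 V.
After T2: V = 245.88 × 2452/1089 = 553.61 V.
I_load = 553.61/644 = 0.85965 A, so P_out = 553.61 × 0.85965 = 475.91 W.
All ideal ⇒ P_in = P_out, so I_supply = 475.91/415 = 1.15 A.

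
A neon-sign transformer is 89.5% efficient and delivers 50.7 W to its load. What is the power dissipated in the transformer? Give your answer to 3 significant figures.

P_loss ≈ 5.95 W

P_in = P_out/η = 50.7/0.895 = 56.6480 W.
P_loss = P_in − P_out = 56.6480 − 50.7 = 5.95 W.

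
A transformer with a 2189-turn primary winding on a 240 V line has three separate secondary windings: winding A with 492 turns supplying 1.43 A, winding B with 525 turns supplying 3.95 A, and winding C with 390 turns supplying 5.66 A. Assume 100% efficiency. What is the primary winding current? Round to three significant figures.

V_A = 240 × 492/2189 = 53.942 V; V_B = 240 × 525/2189 = 57.561 V; V_C = 240 × 390/2189 = 42.759 V.
P_out = V_A I_A + V_B I_B + V_C I_C = 53.942×1.43 + 57.561×3.95 + 42.759×5.66 = 77.138 + 227.36 + 242.02 = 546.52 W.
Ideal ⇒ P_in = P_out, so I_p = P_out/V_p = 546.52/240 = 2.28 A.

I_p ≈ 2.28 A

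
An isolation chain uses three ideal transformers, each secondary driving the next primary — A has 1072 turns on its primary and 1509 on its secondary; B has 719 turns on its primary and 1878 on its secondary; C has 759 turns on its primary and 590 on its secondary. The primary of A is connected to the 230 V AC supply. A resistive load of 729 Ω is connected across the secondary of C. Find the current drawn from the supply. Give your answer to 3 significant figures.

I_supply ≈ 2.58 A

Secondary of A: V = 230.00 × 1509/1072 = 323.76 V.
Secondary of B: V = 323.76 × 1878/719 = 845.65 V.
Secondary of C: V = 845.65 × 590/759 = 657.35 V.
I_load = 657.35/729 = 0.90172 A, so P_out = 657.35 × 0.90172 = 592.75 W.
All ideal ⇒ P_in = P_out, so I_supply = 592.75/230 = 2.58 A.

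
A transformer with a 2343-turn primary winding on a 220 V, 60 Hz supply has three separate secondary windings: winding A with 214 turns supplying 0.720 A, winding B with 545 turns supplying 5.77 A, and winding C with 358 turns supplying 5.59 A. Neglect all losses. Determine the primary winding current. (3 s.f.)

I_p ≈ 2.26 A

V_A = 220 × 214/2343 = 20.094 V; V_B = 220 × 545/2343 = 51.174 V; V_C = 220 × 358/2343 = 33.615 V.
P_out = V_A I_A + V_B I_B + V_C I_C = 20.094×0.720 + 51.174×5.77 + 33.615×5.59 = 14.468 + 295.27 + 187.91 = 497.65 W.
Ideal ⇒ P_in = P_out, so I_p = P_out/V_p = 497.65/220 = 2.26 A.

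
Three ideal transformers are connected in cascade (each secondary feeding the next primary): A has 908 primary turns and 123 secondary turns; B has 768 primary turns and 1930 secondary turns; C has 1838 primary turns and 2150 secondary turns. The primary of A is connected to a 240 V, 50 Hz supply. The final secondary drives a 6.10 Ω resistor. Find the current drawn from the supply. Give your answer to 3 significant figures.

I_supply ≈ 6.24 A

Secondary of A: V = 240.00 × 123/908 = 32.511 V.
Secondary of B: V = 32.511 × 1930/768 = 81.701 V.
Secondary of C: V = 81.701 × 2150/1838 = 95.570 V.
I_load = 95.570/6.10 = 15.667 A, so P_out = 95.570 × 15.667 = 1497.3 W.
All ideal ⇒ P_in = P_out, so I_supply = 1497.3/240 = 6.24 A.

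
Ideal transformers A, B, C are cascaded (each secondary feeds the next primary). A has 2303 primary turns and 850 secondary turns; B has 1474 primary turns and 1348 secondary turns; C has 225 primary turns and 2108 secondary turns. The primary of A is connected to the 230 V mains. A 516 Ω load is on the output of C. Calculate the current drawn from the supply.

Secondary of A: V = 230.00 × 850/2303 = 84.889 V.
Secondary of B: V = 84.889 × 1348/1474 = 77.633 V.
Secondary of C: V = 77.633 × 2108/225 = 727.33 V.
I_load = 727.33/516 = 1.4096 A, so P_out = 727.33 × 1.4096 = 1025.2 W.
All ideal ⇒ P_in = P_out, so I_supply = 1025.2/230 = 4.46 A.

I_supply ≈ 4.46 A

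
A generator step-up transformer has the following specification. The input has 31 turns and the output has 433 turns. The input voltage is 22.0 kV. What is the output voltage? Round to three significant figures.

V_out/V_in = N_out/N_in, so V_out = 22000 × 433/31 = 307000 V.

V_out ≈ 307000 V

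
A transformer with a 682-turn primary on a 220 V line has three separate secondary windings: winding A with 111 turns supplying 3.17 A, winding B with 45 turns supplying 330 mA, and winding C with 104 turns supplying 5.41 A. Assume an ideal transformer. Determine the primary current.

I_p ≈ 1.36 A

V_A = 220 × 111/682 = 35.806 V; V_B = 220 × 45/682 = 14.516 V; V_C = 220 × 104/682 = 33.548 V.
P_out = V_A I_A + V_B I_B + V_C I_C = 35.806×3.17 + 14.516×0.330 + 33.548×5.41 = 113.51 + 4.7903 + 181.50 = 299.79 W.
Ideal ⇒ P_in = P_out, so I_p = P_out/V_p = 299.79/220 = 1.36 A.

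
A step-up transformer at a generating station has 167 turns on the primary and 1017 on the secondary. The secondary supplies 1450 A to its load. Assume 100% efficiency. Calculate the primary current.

For an ideal transformer I_p/I_s = N_s/N_p, so I_p = 1450 × 1017/167 = 8830 A.

I_p ≈ 8830 A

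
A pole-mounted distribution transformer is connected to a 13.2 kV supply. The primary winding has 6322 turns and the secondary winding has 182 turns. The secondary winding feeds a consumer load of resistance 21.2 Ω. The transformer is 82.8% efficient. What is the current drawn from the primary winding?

I_p ≈ 0.623 A

V_s = 13200 × 182/6322 = 380.01 V.
I_s = V_s/R = 380.01/21.2 = 17.925 A.
P_out = V_s I_s = 380.01 × 17.925 = 6811.5 W.
P_in = P_out/η = 6811.5/0.828 = 8226.5 W.
I_p = P_in/V_p = 8226.5/13200 = 0.623 A.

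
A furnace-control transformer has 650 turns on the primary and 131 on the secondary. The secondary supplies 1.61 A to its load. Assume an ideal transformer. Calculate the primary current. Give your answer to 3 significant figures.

I_p ≈ 0.324 A

For an ideal transformer I_p/I_s = N_s/N_p, so I_p = 1.61 × 131/650 = 0.324 A.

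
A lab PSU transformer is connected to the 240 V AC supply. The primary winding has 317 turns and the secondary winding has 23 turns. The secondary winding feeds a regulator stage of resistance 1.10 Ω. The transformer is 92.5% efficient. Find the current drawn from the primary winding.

I_p ≈ 1.24 A

V_s = 240 × 23/317 = 17.413 V.
I_s = V_s/R = 17.413/1.10 = 15.830 A.
P_out = V_s I_s = 17.413 × 15.830 = 275.66 W.
P_in = P_out/η = 275.66/0.925 = 298.01 W.
I_p = P_in/V_p = 298.01/240 = 1.24 A.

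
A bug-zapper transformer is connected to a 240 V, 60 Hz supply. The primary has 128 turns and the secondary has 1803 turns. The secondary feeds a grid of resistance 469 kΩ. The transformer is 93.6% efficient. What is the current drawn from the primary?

I_p ≈ 0.108 A

V_s = 240 × 1803/128 = 3380.6 V.
I_s = V_s/R = 3380.6/469000 = 0.0072082 A.
P_out = V_s I_s = 3380.6 × 0.0072082 = 24.368 W.
P_in = P_out/η = 24.368/0.936 = 26.034 W.
I_p = P_in/V_p = 26.034/240 = 0.108 A.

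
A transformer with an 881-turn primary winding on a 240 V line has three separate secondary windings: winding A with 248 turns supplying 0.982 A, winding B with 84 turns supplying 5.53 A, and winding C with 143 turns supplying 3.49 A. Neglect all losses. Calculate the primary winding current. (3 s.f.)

V_A = 240 × 248/881 = 67.560 V; V_B = 240 × 84/881 = 22.883 V; V_C = 240 × 143/881 = 38.956 V.
P_out = V_A I_A + V_B I_B + V_C I_C = 67.560×0.982 + 22.883×5.53 + 38.956×3.49 = 66.344 + 126.54 + 135.96 = 328.84 W.
Ideal ⇒ P_in = P_out, so I_p = P_out/V_p = 328.84/240 = 1.37 A.

I_p ≈ 1.37 A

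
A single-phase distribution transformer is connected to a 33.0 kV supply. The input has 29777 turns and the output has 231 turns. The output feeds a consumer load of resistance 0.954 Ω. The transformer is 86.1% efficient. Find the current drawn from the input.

I_in ≈ 2.42 A

V_out = 33000 × 231/29777 = 256.00 V.
I_out = V_out/R = 256.00/0.954 = 268.35 A.
P_out = V_out I_out = 256.00 × 268.35 = 68698 W.
P_in = P_out/η = 68698/0.861 = 79788 W.
I_in = P_in/V_in = 79788/33000 = 2.42 A.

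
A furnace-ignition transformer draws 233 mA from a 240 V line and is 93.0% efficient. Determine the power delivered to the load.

P_out ≈ 52.0 W

P_in = V_p I_p = 240 × 0.233 = 55.920 W.
P_out = η P_in = 0.930 × 55.920 = 52.0 W.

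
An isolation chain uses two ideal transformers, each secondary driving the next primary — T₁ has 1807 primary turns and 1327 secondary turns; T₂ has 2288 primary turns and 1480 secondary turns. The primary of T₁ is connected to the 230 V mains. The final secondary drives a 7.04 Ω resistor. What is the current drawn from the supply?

I_supply ≈ 7.37 A

After T₁: V = 230.00 × 1327/1807 = 168.90 V.
After T₂: V = 168.90 × 1480/2288 = 109.26 V.
I_load = 109.26/7.04 = 15.519 A, so P_out = 109.26 × 15.519 = 1695.6 W.
All ideal ⇒ P_in = P_out, so I_supply = 1695.6/230 = 7.37 A.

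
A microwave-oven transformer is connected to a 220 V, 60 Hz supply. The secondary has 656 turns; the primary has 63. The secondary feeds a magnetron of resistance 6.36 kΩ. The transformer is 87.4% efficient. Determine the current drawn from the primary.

V_s = 220 × 656/63 = 2290.8 V.
I_s = V_s/R = 2290.8/6360 = 0.36019 A.
P_out = V_s I_s = 2290.8 × 0.36019 = 825.12 W.
P_in = P_out/η = 825.12/0.874 = 944.07 W.
I_p = P_in/V_p = 944.07/220 = 4.29 A.

I_p ≈ 4.29 A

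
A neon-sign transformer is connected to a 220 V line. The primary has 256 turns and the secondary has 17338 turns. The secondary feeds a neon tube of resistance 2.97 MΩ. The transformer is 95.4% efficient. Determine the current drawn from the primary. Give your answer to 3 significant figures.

I_p ≈ 0.356 A

V_s = 220 × 17338/256 = 14900 V.
I_s = V_s/R = 14900/(2.97×10^6) = 0.0050168 A.
P_out = V_s I_s = 14900 × 0.0050168 = 74.749 W.
P_in = P_out/η = 74.749/0.954 = 78.354 W.
I_p = P_in/V_p = 78.354/220 = 0.356 A.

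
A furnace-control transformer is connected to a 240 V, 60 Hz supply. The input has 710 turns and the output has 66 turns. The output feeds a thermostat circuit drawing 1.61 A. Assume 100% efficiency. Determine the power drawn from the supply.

P ≈ 35.9 W

I_in = I_out × N_out/N_in = 1.61 × 66/710 = 0.14966 A.
P = V_in I_in = 240 × 0.14966 = 35.9 W.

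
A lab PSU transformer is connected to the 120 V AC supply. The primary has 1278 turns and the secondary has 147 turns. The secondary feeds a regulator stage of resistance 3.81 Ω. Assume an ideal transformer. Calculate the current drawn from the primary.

V_s = V_p × N_s/N_p = 120 × 147/1278 = 13.803 V.
I_s = V_s/R = 13.803/3.81 = 3.6228 A.
For an ideal transformer I_p N_p = I_s N_s, so I_p = 3.6228 × 147/1278 = 0.417 A.

I_p ≈ 0.417 A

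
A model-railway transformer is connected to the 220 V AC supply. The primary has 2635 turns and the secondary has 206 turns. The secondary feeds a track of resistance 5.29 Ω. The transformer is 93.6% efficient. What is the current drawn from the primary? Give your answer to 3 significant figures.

I_p ≈ 0.272 A

V_s = 220 × 206/2635 = 17.199 V.
I_s = V_s/R = 17.199/5.29 = 3.2513 A.
P_out = V_s I_s = 17.199 × 3.2513 = 55.919 W.
P_in = P_out/η = 55.919/0.936 = 59.743 W.
I_p = P_in/V_p = 59.743/220 = 0.272 A.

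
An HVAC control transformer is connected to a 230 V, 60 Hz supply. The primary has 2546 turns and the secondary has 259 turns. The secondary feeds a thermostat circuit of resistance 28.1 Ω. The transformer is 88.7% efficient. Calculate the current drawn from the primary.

I_p ≈ 0.0955 A

V_s = 230 × 259/2546 = 23.397 V.
I_s = V_s/R = 23.397/28.1 = 0.83265 A.
P_out = V_s I_s = 23.397 × 0.83265 = 19.482 W.
P_in = P_out/η = 19.482/0.887 = 21.964 W.
I_p = P_in/V_p = 21.964/230 = 0.0955 A.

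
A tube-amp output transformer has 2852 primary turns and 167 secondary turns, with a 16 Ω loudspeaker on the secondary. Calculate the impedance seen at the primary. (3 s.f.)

Z_p ≈ 4670 Ω

Z_p = (N_p/N_s)² × Z_s = (2852/167)² × 16 = 4670 Ω.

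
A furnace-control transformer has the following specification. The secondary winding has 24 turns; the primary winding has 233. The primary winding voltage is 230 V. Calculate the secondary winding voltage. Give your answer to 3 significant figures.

V_s/V_p = N_s/N_p, so V_s = 230 × 24/233 = 23.7 V.

V_s ≈ 23.7 V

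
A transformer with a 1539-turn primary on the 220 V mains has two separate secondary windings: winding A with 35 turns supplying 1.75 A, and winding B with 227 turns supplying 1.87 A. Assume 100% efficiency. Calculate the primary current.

I_p ≈ 0.316 A

V_A = 220 × 35/1539 = 5.0032 V; V_B = 220 × 227/1539 = 32.450 V.
P_out = V_A I_A + V_B I_B = 5.0032×1.75 + 32.450×1.87 = 8.7557 + 60.681 = 69.437 W.
Ideal ⇒ P_in = P_out, so I_p = P_out/V_p = 69.437/220 = 0.316 A.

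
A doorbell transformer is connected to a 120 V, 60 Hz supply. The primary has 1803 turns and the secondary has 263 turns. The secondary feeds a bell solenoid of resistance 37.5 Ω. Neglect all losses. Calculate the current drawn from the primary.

V_s = V_p × N_s/N_p = 120 × 263/1803 = 17.504 V.
I_s = V_s/R = 17.504/37.5 = 0.46678 A.
For an ideal transformer I_p N_p = I_s N_s, so I_p = 0.46678 × 263/1803 = 0.0681 A.

I_p ≈ 0.0681 A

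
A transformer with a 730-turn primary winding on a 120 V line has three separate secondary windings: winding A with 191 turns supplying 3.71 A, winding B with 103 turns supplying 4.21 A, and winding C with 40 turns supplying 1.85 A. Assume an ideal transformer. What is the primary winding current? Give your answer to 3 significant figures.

I_p ≈ 1.67 A

V_A = 120 × 191/730 = 31.397 V; V_B = 120 × 103/730 = 16.932 V; V_C = 120 × 40/730 = 6.5753 V.
P_out = V_A I_A + V_B I_B + V_C I_C = 31.397×3.71 + 16.932×4.21 + 6.5753×1.85 = 116.48 + 71.282 + 12.164 = 199.93 W.
Ideal ⇒ P_in = P_out, so I_p = P_out/V_p = 199.93/120 = 1.67 A.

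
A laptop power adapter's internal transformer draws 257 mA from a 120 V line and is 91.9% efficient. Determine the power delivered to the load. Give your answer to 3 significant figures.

P_out ≈ 28.3 W

P_in = V_p I_p = 120 × 0.257 = 30.840 W.
P_out = η P_in = 0.919 × 30.840 = 28.3 W.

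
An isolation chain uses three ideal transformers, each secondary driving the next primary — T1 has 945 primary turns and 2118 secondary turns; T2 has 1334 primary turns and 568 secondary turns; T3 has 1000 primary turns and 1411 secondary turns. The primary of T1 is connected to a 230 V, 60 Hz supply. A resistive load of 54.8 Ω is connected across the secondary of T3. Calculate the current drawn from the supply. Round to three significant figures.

I_supply ≈ 7.61 A

Secondary of T1: V = 230.00 × 2118/945 = 515.49 V.
Secondary of T2: V = 515.49 × 568/1334 = 219.49 V.
Secondary of T3: V = 219.49 × 1411/1000 = 309.70 V.
I_load = 309.70/54.8 = 5.6515 A, so P_out = 309.70 × 5.6515 = 1750.3 W.
All ideal ⇒ P_in = P_out, so I_supply = 1750.3/230 = 7.61 A.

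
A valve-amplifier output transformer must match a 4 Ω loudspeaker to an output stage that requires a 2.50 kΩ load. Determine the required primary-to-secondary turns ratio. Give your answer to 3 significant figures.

N_p/N_s ≈ 25.0

Z_p/Z_s = (N_p/N_s)², so N_p/N_s = √(2500/4) = √625 = 25.0.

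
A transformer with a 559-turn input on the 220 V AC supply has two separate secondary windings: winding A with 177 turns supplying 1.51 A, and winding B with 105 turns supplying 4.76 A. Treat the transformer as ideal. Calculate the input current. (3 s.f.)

V_A = 220 × 177/559 = 69.660 V; V_B = 220 × 105/559 = 41.324 V.
P_out = V_A I_A + V_B I_B = 69.660×1.51 + 41.324×4.76 = 105.19 + 196.70 = 301.89 W.
Ideal ⇒ P_in = P_out, so I_in = P_out/V_in = 301.89/220 = 1.37 A.

I_in ≈ 1.37 A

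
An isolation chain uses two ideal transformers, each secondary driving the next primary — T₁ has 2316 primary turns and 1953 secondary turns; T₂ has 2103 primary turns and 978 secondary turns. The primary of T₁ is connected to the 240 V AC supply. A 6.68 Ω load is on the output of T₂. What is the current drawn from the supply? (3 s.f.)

Secondary of T₁: V = 240.00 × 1953/2316 = 202.38 V.
Secondary of T₂: V = 202.38 × 978/2103 = 94.118 V.
I_load = 94.118/6.68 = 14.090 A, so P_out = 94.118 × 14.090 = 1326.1 W.
All ideal ⇒ P_in = P_out, so I_supply = 1326.1/240 = 5.53 A.

I_supply ≈ 5.53 A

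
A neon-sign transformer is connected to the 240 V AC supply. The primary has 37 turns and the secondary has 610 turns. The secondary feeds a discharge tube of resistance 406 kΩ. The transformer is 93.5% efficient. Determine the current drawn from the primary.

I_p ≈ 0.172 A

V_s = 240 × 610/37 = 3956.8 V.
I_s = V_s/R = 3956.8/406000 = 0.0097457 A.
P_out = V_s I_s = 3956.8 × 0.0097457 = 38.561 W.
P_in = P_out/η = 38.561/0.935 = 41.242 W.
I_p = P_in/V_p = 41.242/240 = 0.172 A.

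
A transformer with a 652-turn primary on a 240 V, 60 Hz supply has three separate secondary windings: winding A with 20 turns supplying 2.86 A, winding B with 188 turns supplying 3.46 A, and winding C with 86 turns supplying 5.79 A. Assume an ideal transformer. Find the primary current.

V_A = 240 × 20/652 = 7.3620 V; V_B = 240 × 188/652 = 69.202 V; V_C = 240 × 86/652 = 31.656 V.
P_out = V_A I_A + V_B I_B + V_C I_C = 7.3620×2.86 + 69.202×3.46 + 31.656×5.79 = 21.055 + 239.44 + 183.29 = 443.79 W.
Ideal ⇒ P_in = P_out, so I_p = P_out/V_p = 443.79/240 = 1.85 A.

I_p ≈ 1.85 A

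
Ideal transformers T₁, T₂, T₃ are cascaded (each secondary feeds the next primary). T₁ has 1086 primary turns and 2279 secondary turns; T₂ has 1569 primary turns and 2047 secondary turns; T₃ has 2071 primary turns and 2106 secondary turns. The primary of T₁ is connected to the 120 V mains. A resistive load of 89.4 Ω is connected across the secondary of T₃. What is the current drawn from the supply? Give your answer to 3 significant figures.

I_supply ≈ 10.4 A

Secondary of T₁: V = 120.00 × 2279/1086 = 251.82 V.
Secondary of T₂: V = 251.82 × 2047/1569 = 328.54 V.
Secondary of T₃: V = 328.54 × 2106/2071 = 334.09 V.
I_load = 334.09/89.4 = 3.7371 A, so P_out = 334.09 × 3.7371 = 1248.5 W.
All ideal ⇒ P_in = P_out, so I_supply = 1248.5/120 = 10.4 A.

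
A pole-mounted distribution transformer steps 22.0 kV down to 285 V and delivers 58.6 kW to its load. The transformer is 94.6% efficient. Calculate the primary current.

P_in = P_out/η = 58600/0.946 = 61945 W.
I_p = P_in/V_p = 61945/22000 = 2.82 A.

I_p ≈ 2.82 A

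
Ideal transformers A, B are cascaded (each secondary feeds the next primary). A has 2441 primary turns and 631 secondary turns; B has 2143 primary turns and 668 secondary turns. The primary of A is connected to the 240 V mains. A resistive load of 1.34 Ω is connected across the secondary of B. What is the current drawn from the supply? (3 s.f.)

I_supply ≈ 1.16 A

After A: V = 240.00 × 631/2441 = 62.040 V.
After B: V = 62.040 × 668/2143 = 19.339 V.
I_load = 19.339/1.34 = 14.432 A, so P_out = 19.339 × 14.432 = 279.09 W.
All ideal ⇒ P_in = P_out, so I_supply = 279.09/240 = 1.16 A.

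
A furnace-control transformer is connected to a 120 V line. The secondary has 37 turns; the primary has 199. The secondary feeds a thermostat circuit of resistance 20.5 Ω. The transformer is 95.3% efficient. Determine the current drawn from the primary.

I_p ≈ 0.212 A

V_s = 120 × 37/199 = 22.312 V.
I_s = V_s/R = 22.312/20.5 = 1.0884 A.
P_out = V_s I_s = 22.312 × 1.0884 = 24.283 W.
P_in = P_out/η = 24.283/0.953 = 25.481 W.
I_p = P_in/V_p = 25.481/120 = 0.212 A.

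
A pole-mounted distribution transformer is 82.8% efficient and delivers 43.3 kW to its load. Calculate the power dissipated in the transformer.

P_in = P_out/η = 43300/0.828 = 52294.7 W.
P_loss = P_in − P_out = 52294.7 − 43300 = 8990 W.

P_loss ≈ 8990 W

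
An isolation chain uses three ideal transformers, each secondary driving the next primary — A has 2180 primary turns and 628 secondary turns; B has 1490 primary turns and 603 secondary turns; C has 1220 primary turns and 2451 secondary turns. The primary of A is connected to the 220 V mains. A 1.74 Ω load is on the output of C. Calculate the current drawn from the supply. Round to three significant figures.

I_supply ≈ 6.94 A

After A: V = 220.00 × 628/2180 = 63.376 V.
After B: V = 63.376 × 603/1490 = 25.648 V.
After C: V = 25.648 × 2451/1220 = 51.528 V.
I_load = 51.528/1.74 = 29.614 A, so P_out = 51.528 × 29.614 = 1525.9 W.
All ideal ⇒ P_in = P_out, so I_supply = 1525.9/220 = 6.94 A.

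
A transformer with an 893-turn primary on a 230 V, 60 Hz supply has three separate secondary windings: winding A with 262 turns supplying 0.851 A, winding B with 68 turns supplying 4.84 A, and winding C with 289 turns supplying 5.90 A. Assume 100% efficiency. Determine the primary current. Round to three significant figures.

V_A = 230 × 262/893 = 67.480 V; V_B = 230 × 68/893 = 17.514 V; V_C = 230 × 289/893 = 74.434 V.
P_out = V_A I_A + V_B I_B + V_C I_C = 67.480×0.851 + 17.514×4.84 + 74.434×5.90 = 57.426 + 84.768 + 439.16 = 581.36 W.
Ideal ⇒ P_in = P_out, so I_p = P_out/V_p = 581.36/230 = 2.53 A.

I_p ≈ 2.53 A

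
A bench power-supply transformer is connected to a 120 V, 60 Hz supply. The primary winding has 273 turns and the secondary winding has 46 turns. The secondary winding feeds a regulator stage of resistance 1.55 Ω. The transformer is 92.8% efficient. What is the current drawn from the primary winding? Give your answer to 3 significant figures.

V_s = 120 × 46/273 = 20.220 V.
I_s = V_s/R = 20.220/1.55 = 13.045 A.
P_out = V_s I_s = 20.220 × 13.045 = 263.77 W.
P_in = P_out/η = 263.77/0.928 = 284.23 W.
I_p = P_in/V_p = 284.23/120 = 2.37 A.

I_p ≈ 2.37 A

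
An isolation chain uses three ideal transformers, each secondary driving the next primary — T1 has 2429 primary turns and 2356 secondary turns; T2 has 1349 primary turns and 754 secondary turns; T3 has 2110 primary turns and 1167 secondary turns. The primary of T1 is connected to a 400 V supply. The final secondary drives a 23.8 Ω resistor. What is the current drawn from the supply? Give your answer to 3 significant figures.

Secondary of T1: V = 400.00 × 2356/2429 = 387.98 V.
Secondary of T2: V = 387.98 × 754/1349 = 216.85 V.
Secondary of T3: V = 216.85 × 1167/2110 = 119.94 V.
I_load = 119.94/23.8 = 5.0394 A, so P_out = 119.94 × 5.0394 = 604.41 W.
All ideal ⇒ P_in = P_out, so I_supply = 604.41/400 = 1.51 A.

I_supply ≈ 1.51 A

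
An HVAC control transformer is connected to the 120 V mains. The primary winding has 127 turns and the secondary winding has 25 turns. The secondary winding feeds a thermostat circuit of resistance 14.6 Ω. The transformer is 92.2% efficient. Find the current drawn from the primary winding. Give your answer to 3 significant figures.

V_s = 120 × 25/127 = 23.622 V.
I_s = V_s/R = 23.622/14.6 = 1.6179 A.
P_out = V_s I_s = 23.622 × 1.6179 = 38.219 W.
P_in = P_out/η = 38.219/0.922 = 41.453 W.
I_p = P_in/V_p = 41.453/120 = 0.345 A.

I_p ≈ 0.345 A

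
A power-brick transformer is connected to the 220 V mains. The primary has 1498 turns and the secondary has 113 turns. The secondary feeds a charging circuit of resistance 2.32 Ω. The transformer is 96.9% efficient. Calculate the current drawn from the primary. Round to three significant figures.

I_p ≈ 0.557 A

V_s = 220 × 113/1498 = 16.595 V.
I_s = V_s/R = 16.595/2.32 = 7.1532 A.
P_out = V_s I_s = 16.595 × 7.1532 = 118.71 W.
P_in = P_out/η = 118.71/0.969 = 122.51 W.
I_p = P_in/V_p = 122.51/220 = 0.557 A.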